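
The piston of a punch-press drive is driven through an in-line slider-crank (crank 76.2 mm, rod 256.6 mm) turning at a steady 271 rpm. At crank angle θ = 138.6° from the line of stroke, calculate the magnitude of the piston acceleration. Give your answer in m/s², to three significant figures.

ω = 2π·271/60 = 28.38 rad/s
x(θ) = r cosθ + √(L² − r² sin²θ); with ω constant, a = ω²·d²x/dθ².
d²x/dθ² = −r cosθ − r²(cos2θ)/√u − r⁴ sin²2θ/(4u^{3/2}),  u = L² − r² sin²θ = 0.0633042 m².
Substituting r = 0.0762 m, L = 0.2566 m, θ = 138.6°: d²x/dθ² = +0.053745 m.
a = ω²·d²x/dθ² = (28.38)²·(+0.053745) = +43.285 m/s²;  |a| = 43.285 m/s².

43.3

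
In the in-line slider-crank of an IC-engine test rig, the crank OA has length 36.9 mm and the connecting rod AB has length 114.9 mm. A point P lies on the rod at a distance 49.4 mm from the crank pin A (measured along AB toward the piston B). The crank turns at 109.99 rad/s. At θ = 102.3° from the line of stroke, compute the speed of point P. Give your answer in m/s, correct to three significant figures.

ω = 110 rad/s.  Crank-pin speed |V_A| = rω = 4.0586 m/s, perpendicular to OA.
Rod angle: sinφ = −(r/L) sinθ ⇒ φ = -18.287°; ω_rod = −rω cosθ/√(L²−r²sin²θ) = +7.9252 rad/s.
V_P = V_A + ω_rod × AP, with AP = 0.0494 m along the rod.
Components: V_Px = −rω sinθ − a·ω_rod·sinφ = -3.8426 m/s;  V_Py = rω cosθ + a·ω_rod·cosφ = -0.49288 m/s.
|V_P| = √(V_Px² + V_Py²) = 3.8741 m/s.

3.87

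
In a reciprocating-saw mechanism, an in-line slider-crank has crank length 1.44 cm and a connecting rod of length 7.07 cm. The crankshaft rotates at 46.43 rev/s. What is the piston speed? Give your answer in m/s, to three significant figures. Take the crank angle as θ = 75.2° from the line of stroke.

ω = 2π·46.4 = 291.7 rad/s
For an in-line slider-crank, x = r cosθ + √(L² − r² sin²θ), so v = −rω sinθ·[1 + r cosθ/√(L² − r² sin²θ)].
With r = 0.0144 m, L = 0.0707 m, θ = 75.2°: √(L² − r² sin²θ) = 0.069316 m.
v = −0.0144·291.7·0.96682·[1 + 0.0144·0.25545/0.069316] = -4.2771 m/s.
|v| = 4.2771 m/s.

4.28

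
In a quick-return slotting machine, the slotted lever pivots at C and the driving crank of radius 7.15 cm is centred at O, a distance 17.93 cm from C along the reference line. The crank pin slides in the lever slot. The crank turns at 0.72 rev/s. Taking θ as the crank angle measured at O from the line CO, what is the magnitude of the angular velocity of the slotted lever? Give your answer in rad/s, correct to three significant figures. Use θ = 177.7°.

ω = 4.524 rad/s (from 0.72 rev/s).
Crank pin A relative to C: A = (d + r cosθ, r sinθ); lever angle φ = atan2(r sinθ, d + r cosθ).
Differentiating tanφ: φ̇ = rω(d cosθ + r)/(d² + r² + 2dr cosθ).
d² + r² + 2dr cosθ = |CA|² = 0.0116415 m²;  d cosθ + r = -0.10766 m.
|ω_lever| = |0.0715·4.524·-0.10766| / 0.0116415 = 2.9912 rad/s.

2.99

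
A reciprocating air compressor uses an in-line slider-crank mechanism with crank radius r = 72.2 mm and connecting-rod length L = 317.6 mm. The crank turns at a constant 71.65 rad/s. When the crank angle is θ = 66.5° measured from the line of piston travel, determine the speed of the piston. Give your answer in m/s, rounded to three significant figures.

ω = 71.65 rad/s
For an in-line slider-crank, x = r cosθ + √(L² − r² sin²θ), so v = −rω sinθ·[1 + r cosθ/√(L² − r² sin²θ)].
With r = 0.0722 m, L = 0.3176 m, θ = 66.5°: √(L² − r² sin²θ) = 0.31062 m.
v = −0.0722·71.65·0.91706·[1 + 0.0722·0.39875/0.31062] = -5.1838 m/s.
|v| = 5.1838 m/s.

5.18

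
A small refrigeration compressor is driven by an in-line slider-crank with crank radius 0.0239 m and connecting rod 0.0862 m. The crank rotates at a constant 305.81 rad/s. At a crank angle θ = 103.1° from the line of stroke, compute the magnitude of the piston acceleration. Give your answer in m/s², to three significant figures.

1080

ω = 305.8 rad/s
x(θ) = r cosθ + √(L² − r² sin²θ); with ω constant, a = ω²·d²x/dθ².
d²x/dθ² = −r cosθ − r²(cos2θ)/√u − r⁴ sin²2θ/(4u^{3/2}),  u = L² − r² sin²θ = 0.00688857 m².
Substituting r = 0.0239 m, L = 0.0862 m, θ = 103.1°: d²x/dθ² = +0.011564 m.
a = ω²·d²x/dθ² = (305.8)²·(+0.011564) = +1081.5 m/s²;  |a| = 1081.5 m/s².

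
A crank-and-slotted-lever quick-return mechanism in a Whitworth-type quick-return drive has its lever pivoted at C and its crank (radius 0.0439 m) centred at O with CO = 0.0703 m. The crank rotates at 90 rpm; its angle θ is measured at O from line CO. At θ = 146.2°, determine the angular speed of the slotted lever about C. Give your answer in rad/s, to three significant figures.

3.45

ω = 9.425 rad/s (from 90 rpm).
Crank pin A relative to C: A = (d + r cosθ, r sinθ); lever angle φ = atan2(r sinθ, d + r cosθ).
Differentiating tanφ: φ̇ = rω(d cosθ + r)/(d² + r² + 2dr cosθ).
d² + r² + 2dr cosθ = |CA|² = 0.00174018 m²;  d cosθ + r = -0.014518 m.
|ω_lever| = |0.0439·9.425·-0.014518| / 0.00174018 = 3.4519 rad/s.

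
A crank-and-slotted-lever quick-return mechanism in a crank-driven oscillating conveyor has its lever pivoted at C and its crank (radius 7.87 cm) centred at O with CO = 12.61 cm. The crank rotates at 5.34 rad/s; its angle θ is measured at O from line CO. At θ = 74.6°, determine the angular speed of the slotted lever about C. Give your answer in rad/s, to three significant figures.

1.72

ω = 5.34 rad/s
Crank pin A relative to C: A = (d + r cosθ, r sinθ); lever angle φ = atan2(r sinθ, d + r cosθ).
Differentiating tanφ: φ̇ = rω(d cosθ + r)/(d² + r² + 2dr cosθ).
d² + r² + 2dr cosθ = |CA|² = 0.0273657 m²;  d cosθ + r = +0.11219 m.
|ω_lever| = |0.0787·5.34·+0.11219| / 0.0273657 = 1.7229 rad/s.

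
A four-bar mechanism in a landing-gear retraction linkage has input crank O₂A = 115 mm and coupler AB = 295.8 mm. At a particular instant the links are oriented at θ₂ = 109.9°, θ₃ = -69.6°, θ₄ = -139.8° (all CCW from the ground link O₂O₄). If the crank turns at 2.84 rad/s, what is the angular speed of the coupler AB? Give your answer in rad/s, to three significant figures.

1.10

ω₂ = 2.84 rad/s
Differentiating the loop-closure r₂e^{iθ₂}+r₃e^{iθ₃}=r₁+r₄e^{iθ₄} gives r₂ω₂e^{iθ₂}+r₃ω₃e^{iθ₃}=r₄ω₄e^{iθ₄}.
Eliminating the other unknown: ω₃ = r₂ω₂ sin(θ₄−θ₂) / [r₃ sin(θ₃−θ₄)].
Numerator sine = +0.93789; denominator sine = +0.94088.
Result = 0.115·2.84·(+0.93789) / (0.2958·(+0.94088)) = +1.1006 rad/s; magnitude 1.1006 rad/s.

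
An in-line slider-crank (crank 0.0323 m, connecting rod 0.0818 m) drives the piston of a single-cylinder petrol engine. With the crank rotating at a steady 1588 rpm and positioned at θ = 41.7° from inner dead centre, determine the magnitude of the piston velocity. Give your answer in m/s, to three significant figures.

4.66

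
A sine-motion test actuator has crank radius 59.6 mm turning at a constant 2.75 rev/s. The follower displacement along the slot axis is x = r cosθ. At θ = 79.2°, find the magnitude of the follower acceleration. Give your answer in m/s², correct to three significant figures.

ω = 17.28 rad/s (from 2.75 rev/s).
x = r cosθ ⇒ ẍ = −rω² cosθ (ω constant).
|a| = rω²|cosθ| = 0.0596·(17.28)²·|cos 79.2°| = 3.3342 m/s².

3.33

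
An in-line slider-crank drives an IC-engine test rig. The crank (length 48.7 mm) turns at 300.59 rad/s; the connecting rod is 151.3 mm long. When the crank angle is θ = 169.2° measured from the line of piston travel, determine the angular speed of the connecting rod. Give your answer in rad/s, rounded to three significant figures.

ω = 300.6 rad/s
The rod makes angle φ with the slider axis where L sinφ = r sinθ; differentiating, L cosφ·φ̇ = r ω cosθ.
L cosφ = √(L² − r² sin²θ) = 0.15102 m.
|ω_rod| = r ω |cosθ| / √(L² − r² sin²θ) = 0.0487·300.6·0.98229/0.15102 = 95.213 rad/s.

95.2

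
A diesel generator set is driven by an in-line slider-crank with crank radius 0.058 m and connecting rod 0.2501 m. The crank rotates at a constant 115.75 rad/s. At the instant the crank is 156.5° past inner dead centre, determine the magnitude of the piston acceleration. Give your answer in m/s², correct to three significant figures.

ω = 115.8 rad/s
x(θ) = r cosθ + √(L² − r² sin²θ); with ω constant, a = ω²·d²x/dθ².
d²x/dθ² = −r cosθ − r²(cos2θ)/√u − r⁴ sin²2θ/(4u^{3/2}),  u = L² − r² sin²θ = 0.0620151 m².
Substituting r = 0.058 m, L = 0.2501 m, θ = 156.5°: d²x/dθ² = +0.043879 m.
a = ω²·d²x/dθ² = (115.8)²·(+0.043879) = +587.89 m/s²;  |a| = 587.89 m/s².

588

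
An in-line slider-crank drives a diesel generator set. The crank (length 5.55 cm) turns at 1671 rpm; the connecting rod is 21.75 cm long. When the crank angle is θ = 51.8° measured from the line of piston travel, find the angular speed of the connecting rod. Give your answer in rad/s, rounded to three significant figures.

28.2

ω = 175 rad/s (converted from 1671 rpm).
The rod makes angle φ with the slider axis where L sinφ = r sinθ; differentiating, L cosφ·φ̇ = r ω cosθ.
L cosφ = √(L² − r² sin²θ) = 0.21308 m.
|ω_rod| = r ω |cosθ| / √(L² − r² sin²θ) = 0.0555·175·0.61841/0.21308 = 28.186 rad/s.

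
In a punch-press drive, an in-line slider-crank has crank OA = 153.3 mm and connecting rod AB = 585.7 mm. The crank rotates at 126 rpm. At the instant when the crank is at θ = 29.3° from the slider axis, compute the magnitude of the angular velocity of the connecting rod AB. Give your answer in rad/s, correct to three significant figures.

3.04

ω = 13.19 rad/s (converted from 126 rpm).
The rod makes angle φ with the slider axis where L sinφ = r sinθ; differentiating, L cosφ·φ̇ = r ω cosθ.
L cosφ = √(L² − r² sin²θ) = 0.58088 m.
|ω_rod| = r ω |cosθ| / √(L² − r² sin²θ) = 0.1533·13.19·0.87207/0.58088 = 3.0368 rad/s.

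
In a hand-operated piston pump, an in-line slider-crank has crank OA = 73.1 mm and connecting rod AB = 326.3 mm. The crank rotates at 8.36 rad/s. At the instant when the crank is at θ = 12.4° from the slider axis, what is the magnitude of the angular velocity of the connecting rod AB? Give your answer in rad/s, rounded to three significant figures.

ω = 8.36 rad/s
The rod makes angle φ with the slider axis where L sinφ = r sinθ; differentiating, L cosφ·φ̇ = r ω cosθ.
L cosφ = √(L² − r² sin²θ) = 0.32592 m.
|ω_rod| = r ω |cosθ| / √(L² − r² sin²θ) = 0.0731·8.36·0.97667/0.32592 = 1.8313 rad/s.

1.83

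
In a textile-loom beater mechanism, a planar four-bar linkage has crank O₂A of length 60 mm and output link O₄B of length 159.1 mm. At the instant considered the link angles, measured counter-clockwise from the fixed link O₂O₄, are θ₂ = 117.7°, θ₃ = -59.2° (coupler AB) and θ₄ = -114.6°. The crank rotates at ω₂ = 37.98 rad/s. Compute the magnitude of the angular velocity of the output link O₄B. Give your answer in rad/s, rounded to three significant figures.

0.941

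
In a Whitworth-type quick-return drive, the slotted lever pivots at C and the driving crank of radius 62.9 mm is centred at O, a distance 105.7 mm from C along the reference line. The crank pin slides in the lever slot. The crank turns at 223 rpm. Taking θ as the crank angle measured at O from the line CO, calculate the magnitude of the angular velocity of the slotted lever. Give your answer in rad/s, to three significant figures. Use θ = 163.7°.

23.9

ω = 23.35 rad/s (from 223 rpm).
Crank pin A relative to C: A = (d + r cosθ, r sinθ); lever angle φ = atan2(r sinθ, d + r cosθ).
Differentiating tanφ: φ̇ = rω(d cosθ + r)/(d² + r² + 2dr cosθ).
d² + r² + 2dr cosθ = |CA|² = 0.00236631 m²;  d cosθ + r = -0.038551 m.
|ω_lever| = |0.0629·23.35·-0.038551| / 0.00236631 = 23.931 rad/s.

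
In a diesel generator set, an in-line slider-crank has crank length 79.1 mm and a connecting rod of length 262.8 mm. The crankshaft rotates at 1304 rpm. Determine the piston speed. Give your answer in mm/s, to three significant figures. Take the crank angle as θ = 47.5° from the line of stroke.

9620

ω = 2π·1304/60 = 136.6 rad/s
For an in-line slider-crank, x = r cosθ + √(L² − r² sin²θ), so v = −rω sinθ·[1 + r cosθ/√(L² − r² sin²θ)].
With r = 0.0791 m, L = 0.2628 m, θ = 47.5°: √(L² − r² sin²θ) = 0.25625 m.
v = −0.0791·136.6·0.73728·[1 + 0.0791·0.67559/0.25625] = -9.6245 m/s.
|v| = 9.6245 m/s = 9624.5 mm/s.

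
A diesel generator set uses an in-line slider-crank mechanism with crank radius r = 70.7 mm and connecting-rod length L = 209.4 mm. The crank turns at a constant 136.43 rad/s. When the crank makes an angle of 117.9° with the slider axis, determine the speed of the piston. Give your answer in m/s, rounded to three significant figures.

7.11

ω = 136.4 rad/s
For an in-line slider-crank, x = r cosθ + √(L² − r² sin²θ), so v = −rω sinθ·[1 + r cosθ/√(L² − r² sin²θ)].
With r = 0.0707 m, L = 0.2094 m, θ = 117.9°: √(L² − r² sin²θ) = 0.19986 m.
v = −0.0707·136.4·0.88377·[1 + 0.0707·-0.46793/0.19986] = -7.1134 m/s.
|v| = 7.1134 m/s.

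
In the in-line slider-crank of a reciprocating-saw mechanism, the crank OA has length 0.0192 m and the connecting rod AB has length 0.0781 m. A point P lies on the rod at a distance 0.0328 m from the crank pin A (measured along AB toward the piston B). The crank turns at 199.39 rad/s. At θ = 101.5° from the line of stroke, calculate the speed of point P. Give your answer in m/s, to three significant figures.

3.70

ω = 199.4 rad/s.  Crank-pin speed |V_A| = rω = 3.8283 m/s, perpendicular to OA.
Rod angle: sinφ = −(r/L) sinθ ⇒ φ = -13.940°; ω_rod = −rω cosθ/√(L²−r²sin²θ) = +10.069 rad/s.
V_P = V_A + ω_rod × AP, with AP = 0.0328 m along the rod.
Components: V_Px = −rω sinθ − a·ω_rod·sinφ = -3.6719 m/s;  V_Py = rω cosθ + a·ω_rod·cosφ = -0.4427 m/s.
|V_P| = √(V_Px² + V_Py²) = 3.6985 m/s.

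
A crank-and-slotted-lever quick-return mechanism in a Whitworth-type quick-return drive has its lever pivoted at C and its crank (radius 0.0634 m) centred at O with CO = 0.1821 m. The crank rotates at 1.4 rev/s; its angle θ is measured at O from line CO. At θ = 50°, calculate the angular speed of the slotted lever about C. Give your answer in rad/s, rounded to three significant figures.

1.93

ω = 8.796 rad/s (from 1.4 rev/s).
Crank pin A relative to C: A = (d + r cosθ, r sinθ); lever angle φ = atan2(r sinθ, d + r cosθ).
Differentiating tanφ: φ̇ = rω(d cosθ + r)/(d² + r² + 2dr cosθ).
d² + r² + 2dr cosθ = |CA|² = 0.0520221 m²;  d cosθ + r = +0.18045 m.
|ω_lever| = |0.0634·8.796·+0.18045| / 0.0520221 = 1.9345 rad/s.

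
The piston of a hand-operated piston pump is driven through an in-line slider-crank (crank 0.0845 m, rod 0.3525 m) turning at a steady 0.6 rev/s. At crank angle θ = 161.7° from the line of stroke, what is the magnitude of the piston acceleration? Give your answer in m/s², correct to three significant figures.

ω = 2π·0.6 = 3.77 rad/s
x(θ) = r cosθ + √(L² − r² sin²θ); with ω constant, a = ω²·d²x/dθ².
d²x/dθ² = −r cosθ − r²(cos2θ)/√u − r⁴ sin²2θ/(4u^{3/2}),  u = L² − r² sin²θ = 0.123552 m².
Substituting r = 0.0845 m, L = 0.3525 m, θ = 161.7°: d²x/dθ² = +0.063814 m.
a = ω²·d²x/dθ² = (3.77)²·(+0.063814) = +0.90694 m/s²;  |a| = 0.90694 m/s².

0.907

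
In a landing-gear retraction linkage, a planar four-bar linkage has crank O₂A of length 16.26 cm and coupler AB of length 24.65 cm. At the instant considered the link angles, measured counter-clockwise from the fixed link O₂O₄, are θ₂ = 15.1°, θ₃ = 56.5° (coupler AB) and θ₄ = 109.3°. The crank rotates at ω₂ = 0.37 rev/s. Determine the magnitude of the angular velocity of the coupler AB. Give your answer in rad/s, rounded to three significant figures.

ω₂ = 2.325 rad/s (from 0.37 rev/s).
Differentiating the loop-closure r₂e^{iθ₂}+r₃e^{iθ₃}=r₁+r₄e^{iθ₄} gives r₂ω₂e^{iθ₂}+r₃ω₃e^{iθ₃}=r₄ω₄e^{iθ₄}.
Eliminating the other unknown: ω₃ = r₂ω₂ sin(θ₄−θ₂) / [r₃ sin(θ₃−θ₄)].
Numerator sine = +0.99731; denominator sine = -0.79653.
Result = 0.1626·2.325·(+0.99731) / (0.2465·(-0.79653)) = -1.9201 rad/s; magnitude 1.9201 rad/s.

1.92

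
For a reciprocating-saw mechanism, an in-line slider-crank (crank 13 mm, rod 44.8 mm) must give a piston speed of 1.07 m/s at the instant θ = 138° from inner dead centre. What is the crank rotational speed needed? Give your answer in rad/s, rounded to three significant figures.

For an in-line slider-crank, |v_piston| = rω|sinθ|·[1 + r cosθ/√(L² − r² sin²θ)].
With r = 0.013 m, L = 0.0448 m, θ = 138°: the bracketed kinematic factor |dx/dθ| = 0.0067865 m.
ω = v/|dx/dθ| = 1.07/0.0067865 = 157.67 rad/s.

158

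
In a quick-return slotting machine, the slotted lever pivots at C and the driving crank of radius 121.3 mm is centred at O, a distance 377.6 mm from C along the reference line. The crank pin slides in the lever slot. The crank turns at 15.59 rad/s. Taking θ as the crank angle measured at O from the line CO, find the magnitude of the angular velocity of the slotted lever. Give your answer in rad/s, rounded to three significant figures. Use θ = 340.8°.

3.71

ω = 15.59 rad/s
Crank pin A relative to C: A = (d + r cosθ, r sinθ); lever angle φ = atan2(r sinθ, d + r cosθ).
Differentiating tanφ: φ̇ = rω(d cosθ + r)/(d² + r² + 2dr cosθ).
d² + r² + 2dr cosθ = |CA|² = 0.243806 m²;  d cosθ + r = +0.4779 m.
|ω_lever| = |0.1213·15.59·+0.4779| / 0.243806 = 3.7068 rad/s.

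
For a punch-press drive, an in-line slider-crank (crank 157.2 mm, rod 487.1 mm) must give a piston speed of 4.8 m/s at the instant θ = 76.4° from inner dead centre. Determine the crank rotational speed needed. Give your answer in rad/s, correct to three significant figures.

29.1

For an in-line slider-crank, |v_piston| = rω|sinθ|·[1 + r cosθ/√(L² − r² sin²θ)].
With r = 0.1572 m, L = 0.4871 m, θ = 76.4°: the bracketed kinematic factor |dx/dθ| = 0.165 m.
ω = v/|dx/dθ| = 4.8/0.165 = 29.09 rad/s.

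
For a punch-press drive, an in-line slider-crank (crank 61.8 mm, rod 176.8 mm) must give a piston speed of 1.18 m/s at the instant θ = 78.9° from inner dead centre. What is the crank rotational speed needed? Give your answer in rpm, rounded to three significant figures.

For an in-line slider-crank, |v_piston| = rω|sinθ|·[1 + r cosθ/√(L² − r² sin²θ)].
With r = 0.0618 m, L = 0.1768 m, θ = 78.9°: the bracketed kinematic factor |dx/dθ| = 0.064989 m.
ω = v/|dx/dθ| = 1.18/0.064989 = 18.157 rad/s.
N = 60ω/(2π) = 173.39 rpm.

173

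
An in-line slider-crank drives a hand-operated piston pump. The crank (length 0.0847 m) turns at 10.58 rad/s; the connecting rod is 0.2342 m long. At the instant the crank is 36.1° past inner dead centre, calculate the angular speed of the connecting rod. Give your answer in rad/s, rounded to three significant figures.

3.16

ω = 10.58 rad/s
The rod makes angle φ with the slider axis where L sinφ = r sinθ; differentiating, L cosφ·φ̇ = r ω cosθ.
L cosφ = √(L² − r² sin²θ) = 0.22882 m.
|ω_rod| = r ω |cosθ| / √(L² − r² sin²θ) = 0.0847·10.58·0.80799/0.22882 = 3.1643 rad/s.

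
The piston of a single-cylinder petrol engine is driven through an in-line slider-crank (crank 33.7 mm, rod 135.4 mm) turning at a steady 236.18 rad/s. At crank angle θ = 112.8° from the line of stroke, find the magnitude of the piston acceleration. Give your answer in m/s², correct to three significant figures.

ω = 236.2 rad/s
x(θ) = r cosθ + √(L² − r² sin²θ); with ω constant, a = ω²·d²x/dθ².
d²x/dθ² = −r cosθ − r²(cos2θ)/√u − r⁴ sin²2θ/(4u^{3/2}),  u = L² − r² sin²θ = 0.017368 m².
Substituting r = 0.0337 m, L = 0.1354 m, θ = 112.8°: d²x/dθ² = +0.019017 m.
a = ω²·d²x/dθ² = (236.2)²·(+0.019017) = +1060.8 m/s²;  |a| = 1060.8 m/s².

1060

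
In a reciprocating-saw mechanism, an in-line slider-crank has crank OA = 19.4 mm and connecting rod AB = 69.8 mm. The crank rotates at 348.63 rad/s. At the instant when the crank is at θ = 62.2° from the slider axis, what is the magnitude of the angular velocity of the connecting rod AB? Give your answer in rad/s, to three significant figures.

ω = 348.6 rad/s
The rod makes angle φ with the slider axis where L sinφ = r sinθ; differentiating, L cosφ·φ̇ = r ω cosθ.
L cosφ = √(L² − r² sin²θ) = 0.067658 m.
|ω_rod| = r ω |cosθ| / √(L² − r² sin²θ) = 0.0194·348.6·0.46639/0.067658 = 46.623 rad/s.

46.6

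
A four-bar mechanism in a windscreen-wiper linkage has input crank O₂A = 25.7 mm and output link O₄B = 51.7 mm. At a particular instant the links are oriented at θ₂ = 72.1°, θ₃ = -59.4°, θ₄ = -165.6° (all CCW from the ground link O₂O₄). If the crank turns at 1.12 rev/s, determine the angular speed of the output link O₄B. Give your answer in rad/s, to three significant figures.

2.73

ω₂ = 7.037 rad/s (from 1.12 rev/s).
Differentiating the loop-closure r₂e^{iθ₂}+r₃e^{iθ₃}=r₁+r₄e^{iθ₄} gives r₂ω₂e^{iθ₂}+r₃ω₃e^{iθ₃}=r₄ω₄e^{iθ₄}.
Eliminating the other unknown: ω₄ = r₂ω₂ sin(θ₂−θ₃) / [r₄ sin(θ₄−θ₃)].
Numerator sine = +0.74896; denominator sine = -0.96029.
Result = 0.0257·7.037·(+0.74896) / (0.0517·(-0.96029)) = -2.7283 rad/s; magnitude 2.7283 rad/s.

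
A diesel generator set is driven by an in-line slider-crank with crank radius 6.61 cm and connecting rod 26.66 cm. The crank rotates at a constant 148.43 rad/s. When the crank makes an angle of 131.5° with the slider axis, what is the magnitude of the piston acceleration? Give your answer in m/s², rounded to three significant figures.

1000

ω = 148.4 rad/s
x(θ) = r cosθ + √(L² − r² sin²θ); with ω constant, a = ω²·d²x/dθ².
d²x/dθ² = −r cosθ − r²(cos2θ)/√u − r⁴ sin²2θ/(4u^{3/2}),  u = L² − r² sin²θ = 0.0686247 m².
Substituting r = 0.0661 m, L = 0.2666 m, θ = 131.5°: d²x/dθ² = +0.04557 m.
a = ω²·d²x/dθ² = (148.4)²·(+0.04557) = +1004 m/s²;  |a| = 1004 m/s².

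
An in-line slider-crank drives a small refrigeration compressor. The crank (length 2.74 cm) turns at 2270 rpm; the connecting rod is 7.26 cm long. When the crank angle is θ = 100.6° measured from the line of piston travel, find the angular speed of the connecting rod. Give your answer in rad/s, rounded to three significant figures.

17.8

ω = 237.7 rad/s (converted from 2270 rpm).
The rod makes angle φ with the slider axis where L sinφ = r sinθ; differentiating, L cosφ·φ̇ = r ω cosθ.
L cosφ = √(L² − r² sin²θ) = 0.06742 m.
|ω_rod| = r ω |cosθ| / √(L² − r² sin²θ) = 0.0274·237.7·0.18395/0.06742 = 17.771 rad/s.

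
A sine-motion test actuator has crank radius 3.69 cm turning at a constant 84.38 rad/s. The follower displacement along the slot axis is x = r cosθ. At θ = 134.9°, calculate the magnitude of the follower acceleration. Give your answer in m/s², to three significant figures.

185

ω = 84.38 rad/s
x = r cosθ ⇒ ẍ = −rω² cosθ (ω constant).
|a| = rω²|cosθ| = 0.0369·(84.38)²·|cos 134.9°| = 185.45 m/s².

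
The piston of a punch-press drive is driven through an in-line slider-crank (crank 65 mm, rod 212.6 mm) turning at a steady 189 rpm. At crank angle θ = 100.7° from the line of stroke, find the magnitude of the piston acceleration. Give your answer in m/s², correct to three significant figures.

12.3

ω = 2π·189/60 = 19.79 rad/s
x(θ) = r cosθ + √(L² − r² sin²θ); with ω constant, a = ω²·d²x/dθ².
d²x/dθ² = −r cosθ − r²(cos2θ)/√u − r⁴ sin²2θ/(4u^{3/2}),  u = L² − r² sin²θ = 0.0411194 m².
Substituting r = 0.065 m, L = 0.2126 m, θ = 100.7°: d²x/dθ² = +0.031396 m.
a = ω²·d²x/dθ² = (19.79)²·(+0.031396) = +12.299 m/s²;  |a| = 12.299 m/s².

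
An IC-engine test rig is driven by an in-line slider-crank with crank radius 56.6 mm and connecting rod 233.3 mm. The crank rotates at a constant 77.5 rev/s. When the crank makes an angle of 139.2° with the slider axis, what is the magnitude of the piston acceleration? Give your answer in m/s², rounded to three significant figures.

9630

ω = 2π·77.5 = 486.9 rad/s
x(θ) = r cosθ + √(L² − r² sin²θ); with ω constant, a = ω²·d²x/dθ².
d²x/dθ² = −r cosθ − r²(cos2θ)/√u − r⁴ sin²2θ/(4u^{3/2}),  u = L² − r² sin²θ = 0.0530611 m².
Substituting r = 0.0566 m, L = 0.2333 m, θ = 139.2°: d²x/dθ² = +0.040609 m.
a = ω²·d²x/dθ² = (486.9)²·(+0.040609) = +9629.1 m/s²;  |a| = 9629.1 m/s².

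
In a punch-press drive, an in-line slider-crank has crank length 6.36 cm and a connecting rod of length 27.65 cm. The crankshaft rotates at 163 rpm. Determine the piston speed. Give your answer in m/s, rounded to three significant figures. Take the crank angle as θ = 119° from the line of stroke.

ω = 2π·163/60 = 17.07 rad/s
For an in-line slider-crank, x = r cosθ + √(L² − r² sin²θ), so v = −rω sinθ·[1 + r cosθ/√(L² − r² sin²θ)].
With r = 0.0636 m, L = 0.2765 m, θ = 119°: √(L² − r² sin²θ) = 0.27085 m.
v = −0.0636·17.07·0.87462·[1 + 0.0636·-0.48481/0.27085] = -0.8414 m/s.
|v| = 0.8414 m/s.

0.841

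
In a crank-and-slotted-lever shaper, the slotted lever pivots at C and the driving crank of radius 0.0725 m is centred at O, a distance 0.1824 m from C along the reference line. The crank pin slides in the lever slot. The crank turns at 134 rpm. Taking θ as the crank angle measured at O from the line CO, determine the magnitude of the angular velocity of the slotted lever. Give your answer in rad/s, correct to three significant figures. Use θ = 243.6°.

0.327

ω = 14.03 rad/s (from 134 rpm).
Crank pin A relative to C: A = (d + r cosθ, r sinθ); lever angle φ = atan2(r sinθ, d + r cosθ).
Differentiating tanφ: φ̇ = rω(d cosθ + r)/(d² + r² + 2dr cosθ).
d² + r² + 2dr cosθ = |CA|² = 0.0267663 m²;  d cosθ + r = -0.0086015 m.
|ω_lever| = |0.0725·14.03·-0.0086015| / 0.0267663 = 0.32693 rad/s.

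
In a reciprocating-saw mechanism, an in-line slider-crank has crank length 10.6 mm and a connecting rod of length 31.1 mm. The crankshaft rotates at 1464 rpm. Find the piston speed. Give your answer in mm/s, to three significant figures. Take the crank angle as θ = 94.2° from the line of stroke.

ω = 2π·1464/60 = 153.3 rad/s
For an in-line slider-crank, x = r cosθ + √(L² − r² sin²θ), so v = −rω sinθ·[1 + r cosθ/√(L² − r² sin²θ)].
With r = 0.0106 m, L = 0.0311 m, θ = 94.2°: √(L² − r² sin²θ) = 0.029248 m.
v = −0.0106·153.3·0.99731·[1 + 0.0106·-0.07324/0.029248] = -1.5777 m/s.
|v| = 1.5777 m/s = 1577.7 mm/s.

1580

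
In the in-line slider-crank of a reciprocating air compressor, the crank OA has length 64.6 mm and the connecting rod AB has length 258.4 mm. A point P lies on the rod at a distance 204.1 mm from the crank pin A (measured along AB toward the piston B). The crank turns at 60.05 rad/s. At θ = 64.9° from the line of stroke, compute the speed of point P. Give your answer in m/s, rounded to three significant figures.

ω = 60.05 rad/s.  Crank-pin speed |V_A| = rω = 3.8792 m/s, perpendicular to OA.
Rod angle: sinφ = −(r/L) sinθ ⇒ φ = -13.085°; ω_rod = −rω cosθ/√(L²−r²sin²θ) = -6.538 rad/s.
V_P = V_A + ω_rod × AP, with AP = 0.2041 m along the rod.
Components: V_Px = −rω sinθ − a·ω_rod·sinφ = -3.815 m/s;  V_Py = rω cosθ + a·ω_rod·cosφ = +0.3458 m/s.
|V_P| = √(V_Px² + V_Py²) = 3.8307 m/s.

3.83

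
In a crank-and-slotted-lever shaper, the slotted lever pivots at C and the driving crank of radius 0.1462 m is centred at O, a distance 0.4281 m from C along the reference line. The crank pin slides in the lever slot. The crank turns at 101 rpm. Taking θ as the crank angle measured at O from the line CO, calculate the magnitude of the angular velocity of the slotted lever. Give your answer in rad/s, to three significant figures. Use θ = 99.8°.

0.619

ω = 10.58 rad/s (from 101 rpm).
Crank pin A relative to C: A = (d + r cosθ, r sinθ); lever angle φ = atan2(r sinθ, d + r cosθ).
Differentiating tanφ: φ̇ = rω(d cosθ + r)/(d² + r² + 2dr cosθ).
d² + r² + 2dr cosθ = |CA|² = 0.183338 m²;  d cosθ + r = +0.073333 m.
|ω_lever| = |0.1462·10.58·+0.073333| / 0.183338 = 0.61851 rad/s.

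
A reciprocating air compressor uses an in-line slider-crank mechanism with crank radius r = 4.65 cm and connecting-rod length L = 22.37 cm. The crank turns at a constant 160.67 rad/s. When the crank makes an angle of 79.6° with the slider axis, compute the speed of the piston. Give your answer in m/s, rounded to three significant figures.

ω = 160.7 rad/s
For an in-line slider-crank, x = r cosθ + √(L² − r² sin²θ), so v = −rω sinθ·[1 + r cosθ/√(L² − r² sin²θ)].
With r = 0.0465 m, L = 0.2237 m, θ = 79.6°: √(L² − r² sin²θ) = 0.21897 m.
v = −0.0465·160.7·0.98357·[1 + 0.0465·0.18052/0.21897] = -7.6301 m/s.
|v| = 7.6301 m/s.

7.63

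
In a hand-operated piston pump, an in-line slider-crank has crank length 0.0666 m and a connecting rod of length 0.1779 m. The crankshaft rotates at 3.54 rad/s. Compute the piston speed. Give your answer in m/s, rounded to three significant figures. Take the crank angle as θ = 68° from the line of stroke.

ω = 3.54 rad/s
For an in-line slider-crank, x = r cosθ + √(L² − r² sin²θ), so v = −rω sinθ·[1 + r cosθ/√(L² − r² sin²θ)].
With r = 0.0666 m, L = 0.1779 m, θ = 68°: √(L² − r² sin²θ) = 0.16684 m.
v = −0.0666·3.54·0.92718·[1 + 0.0666·0.37461/0.16684] = -0.25129 m/s.
|v| = 0.25129 m/s.

0.251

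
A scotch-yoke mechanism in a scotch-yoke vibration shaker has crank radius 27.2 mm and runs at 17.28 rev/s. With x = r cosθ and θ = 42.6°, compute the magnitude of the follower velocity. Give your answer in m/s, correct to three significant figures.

ω = 108.6 rad/s (from 17.28 rev/s).
x = r cosθ ⇒ ẋ = −rω sinθ.
|v| = rω|sinθ| = 0.0272·108.6·|sin 42.6°| = 1.9989 m/s.

2.00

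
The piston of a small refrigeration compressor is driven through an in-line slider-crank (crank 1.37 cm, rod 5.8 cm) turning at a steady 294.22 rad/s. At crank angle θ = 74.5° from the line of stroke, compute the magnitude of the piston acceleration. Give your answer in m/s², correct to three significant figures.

71.5

ω = 294.2 rad/s
x(θ) = r cosθ + √(L² − r² sin²θ); with ω constant, a = ω²·d²x/dθ².
d²x/dθ² = −r cosθ − r²(cos2θ)/√u − r⁴ sin²2θ/(4u^{3/2}),  u = L² − r² sin²θ = 0.00318971 m².
Substituting r = 0.0137 m, L = 0.058 m, θ = 74.5°: d²x/dθ² = -0.00082554 m.
a = ω²·d²x/dθ² = (294.2)²·(-0.00082554) = -71.463 m/s²;  |a| = 71.463 m/s².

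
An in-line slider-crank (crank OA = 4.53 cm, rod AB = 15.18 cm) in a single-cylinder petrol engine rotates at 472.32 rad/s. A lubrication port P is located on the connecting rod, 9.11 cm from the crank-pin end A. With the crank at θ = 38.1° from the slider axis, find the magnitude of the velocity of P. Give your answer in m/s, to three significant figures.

16.5

ω = 472.3 rad/s.  Crank-pin speed |V_A| = rω = 21.396 m/s, perpendicular to OA.
Rod angle: sinφ = −(r/L) sinθ ⇒ φ = -10.611°; ω_rod = −rω cosθ/√(L²−r²sin²θ) = -112.85 rad/s.
V_P = V_A + ω_rod × AP, with AP = 0.0911 m along the rod.
Components: V_Px = −rω sinθ − a·ω_rod·sinφ = -15.095 m/s;  V_Py = rω cosθ + a·ω_rod·cosφ = +6.7327 m/s.
|V_P| = √(V_Px² + V_Py²) = 16.529 m/s.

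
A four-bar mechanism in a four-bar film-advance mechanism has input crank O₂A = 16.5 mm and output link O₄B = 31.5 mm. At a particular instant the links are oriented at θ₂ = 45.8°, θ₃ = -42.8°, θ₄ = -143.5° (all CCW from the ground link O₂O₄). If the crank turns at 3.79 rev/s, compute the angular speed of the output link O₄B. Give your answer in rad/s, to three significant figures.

12.7

ω₂ = 23.81 rad/s (from 3.79 rev/s).
Differentiating the loop-closure r₂e^{iθ₂}+r₃e^{iθ₃}=r₁+r₄e^{iθ₄} gives r₂ω₂e^{iθ₂}+r₃ω₃e^{iθ₃}=r₄ω₄e^{iθ₄}.
Eliminating the other unknown: ω₄ = r₂ω₂ sin(θ₂−θ₃) / [r₄ sin(θ₄−θ₃)].
Numerator sine = +0.99970; denominator sine = -0.98261.
Result = 0.0165·23.81·(+0.99970) / (0.0315·(-0.98261)) = -12.691 rad/s; magnitude 12.691 rad/s.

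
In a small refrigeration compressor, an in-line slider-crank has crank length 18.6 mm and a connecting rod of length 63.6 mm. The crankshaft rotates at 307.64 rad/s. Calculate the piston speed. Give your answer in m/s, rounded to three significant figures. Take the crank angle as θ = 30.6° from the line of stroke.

3.65

ω = 307.6 rad/s
For an in-line slider-crank, x = r cosθ + √(L² − r² sin²θ), so v = −rω sinθ·[1 + r cosθ/√(L² − r² sin²θ)].
With r = 0.0186 m, L = 0.0636 m, θ = 30.6°: √(L² − r² sin²θ) = 0.062891 m.
v = −0.0186·307.6·0.50904·[1 + 0.0186·0.86074/0.062891] = -3.6543 m/s.
|v| = 3.6543 m/s.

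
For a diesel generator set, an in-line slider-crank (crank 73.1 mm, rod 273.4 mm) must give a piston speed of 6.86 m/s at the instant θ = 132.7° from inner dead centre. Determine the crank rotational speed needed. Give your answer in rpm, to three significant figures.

1500

For an in-line slider-crank, |v_piston| = rω|sinθ|·[1 + r cosθ/√(L² − r² sin²θ)].
With r = 0.0731 m, L = 0.2734 m, θ = 132.7°: the bracketed kinematic factor |dx/dθ| = 0.043788 m.
ω = v/|dx/dθ| = 6.86/0.043788 = 156.67 rad/s.
N = 60ω/(2π) = 1496 rpm.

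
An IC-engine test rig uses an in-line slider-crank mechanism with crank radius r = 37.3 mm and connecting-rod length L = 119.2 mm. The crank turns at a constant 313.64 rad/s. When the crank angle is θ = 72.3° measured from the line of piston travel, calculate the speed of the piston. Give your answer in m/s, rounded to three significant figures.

ω = 313.6 rad/s
For an in-line slider-crank, x = r cosθ + √(L² − r² sin²θ), so v = −rω sinθ·[1 + r cosθ/√(L² − r² sin²θ)].
With r = 0.0373 m, L = 0.1192 m, θ = 72.3°: √(L² − r² sin²θ) = 0.11378 m.
v = −0.0373·313.6·0.95266·[1 + 0.0373·0.30403/0.11378] = -12.256 m/s.
|v| = 12.256 m/s.

12.3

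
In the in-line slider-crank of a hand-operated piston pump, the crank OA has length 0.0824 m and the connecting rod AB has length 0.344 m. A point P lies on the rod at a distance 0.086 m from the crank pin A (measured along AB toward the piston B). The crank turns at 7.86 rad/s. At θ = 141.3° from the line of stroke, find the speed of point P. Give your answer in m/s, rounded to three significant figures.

0.541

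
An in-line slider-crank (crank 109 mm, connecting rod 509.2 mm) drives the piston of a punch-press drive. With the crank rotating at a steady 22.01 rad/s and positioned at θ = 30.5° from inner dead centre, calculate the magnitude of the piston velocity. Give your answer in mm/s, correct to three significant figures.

1440

ω = 22.01 rad/s
For an in-line slider-crank, x = r cosθ + √(L² − r² sin²θ), so v = −rω sinθ·[1 + r cosθ/√(L² − r² sin²θ)].
With r = 0.109 m, L = 0.5092 m, θ = 30.5°: √(L² − r² sin²θ) = 0.50619 m.
v = −0.109·22.01·0.50754·[1 + 0.109·0.86163/0.50619] = -1.4435 m/s.
|v| = 1.4435 m/s = 1443.5 mm/s.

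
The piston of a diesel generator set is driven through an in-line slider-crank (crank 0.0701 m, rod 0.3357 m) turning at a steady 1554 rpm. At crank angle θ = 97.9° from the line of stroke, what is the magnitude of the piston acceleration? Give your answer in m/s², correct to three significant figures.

636

ω = 2π·1554/60 = 162.7 rad/s
x(θ) = r cosθ + √(L² − r² sin²θ); with ω constant, a = ω²·d²x/dθ².
d²x/dθ² = −r cosθ − r²(cos2θ)/√u − r⁴ sin²2θ/(4u^{3/2}),  u = L² − r² sin²θ = 0.107873 m².
Substituting r = 0.0701 m, L = 0.3357 m, θ = 97.9°: d²x/dθ² = +0.024019 m.
a = ω²·d²x/dθ² = (162.7)²·(+0.024019) = +636.07 m/s²;  |a| = 636.07 m/s².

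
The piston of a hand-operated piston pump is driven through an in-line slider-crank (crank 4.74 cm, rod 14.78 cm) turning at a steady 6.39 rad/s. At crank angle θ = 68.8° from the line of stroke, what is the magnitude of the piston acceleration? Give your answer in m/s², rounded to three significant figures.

ω = 6.39 rad/s
x(θ) = r cosθ + √(L² − r² sin²θ); with ω constant, a = ω²·d²x/dθ².
d²x/dθ² = −r cosθ − r²(cos2θ)/√u − r⁴ sin²2θ/(4u^{3/2}),  u = L² − r² sin²θ = 0.0198919 m².
Substituting r = 0.0474 m, L = 0.1478 m, θ = 68.8°: d²x/dθ² = -0.0055819 m.
a = ω²·d²x/dθ² = (6.39)²·(-0.0055819) = -0.22792 m/s²;  |a| = 0.22792 m/s².

0.228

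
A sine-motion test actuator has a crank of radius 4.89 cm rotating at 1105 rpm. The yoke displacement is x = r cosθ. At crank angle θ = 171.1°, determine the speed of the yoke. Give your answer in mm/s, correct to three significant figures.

ω = 115.7 rad/s (from 1105 rpm).
x = r cosθ ⇒ ẋ = −rω sinθ.
|v| = rω|sinθ| = 0.0489·115.7·|sin 171.1°| = 0.87543 m/s = 875.43 mm/s.

875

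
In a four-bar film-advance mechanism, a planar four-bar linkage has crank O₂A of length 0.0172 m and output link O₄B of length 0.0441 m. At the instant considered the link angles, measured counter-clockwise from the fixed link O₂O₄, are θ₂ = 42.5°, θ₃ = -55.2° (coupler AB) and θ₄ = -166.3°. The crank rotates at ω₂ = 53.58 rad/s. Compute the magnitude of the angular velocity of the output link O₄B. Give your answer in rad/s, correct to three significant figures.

ω₂ = 53.58 rad/s
Differentiating the loop-closure r₂e^{iθ₂}+r₃e^{iθ₃}=r₁+r₄e^{iθ₄} gives r₂ω₂e^{iθ₂}+r₃ω₃e^{iθ₃}=r₄ω₄e^{iθ₄}.
Eliminating the other unknown: ω₄ = r₂ω₂ sin(θ₂−θ₃) / [r₄ sin(θ₄−θ₃)].
Numerator sine = +0.99098; denominator sine = -0.93295.
Result = 0.0172·53.58·(+0.99098) / (0.0441·(-0.93295)) = -22.197 rad/s; magnitude 22.197 rad/s.

22.2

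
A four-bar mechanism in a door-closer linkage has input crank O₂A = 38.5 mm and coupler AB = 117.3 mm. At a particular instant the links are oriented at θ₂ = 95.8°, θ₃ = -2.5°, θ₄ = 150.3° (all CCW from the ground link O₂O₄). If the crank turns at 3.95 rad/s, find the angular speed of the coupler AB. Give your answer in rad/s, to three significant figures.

2.31

ω₂ = 3.95 rad/s
Differentiating the loop-closure r₂e^{iθ₂}+r₃e^{iθ₃}=r₁+r₄e^{iθ₄} gives r₂ω₂e^{iθ₂}+r₃ω₃e^{iθ₃}=r₄ω₄e^{iθ₄}.
Eliminating the other unknown: ω₃ = r₂ω₂ sin(θ₄−θ₂) / [r₃ sin(θ₃−θ₄)].
Numerator sine = +0.81412; denominator sine = -0.45710.
Result = 0.0385·3.95·(+0.81412) / (0.1173·(-0.45710)) = -2.3091 rad/s; magnitude 2.3091 rad/s.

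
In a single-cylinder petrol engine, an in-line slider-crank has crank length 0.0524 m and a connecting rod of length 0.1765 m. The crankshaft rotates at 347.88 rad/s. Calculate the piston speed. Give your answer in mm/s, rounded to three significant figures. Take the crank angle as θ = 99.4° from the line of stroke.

17100

ω = 347.9 rad/s
For an in-line slider-crank, x = r cosθ + √(L² − r² sin²θ), so v = −rω sinθ·[1 + r cosθ/√(L² − r² sin²θ)].
With r = 0.0524 m, L = 0.1765 m, θ = 99.4°: √(L² − r² sin²θ) = 0.16876 m.
v = −0.0524·347.9·0.98657·[1 + 0.0524·-0.16333/0.16876] = -17.072 m/s.
|v| = 17.072 m/s = 17072 mm/s.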